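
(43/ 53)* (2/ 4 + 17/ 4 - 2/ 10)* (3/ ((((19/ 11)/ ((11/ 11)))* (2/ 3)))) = 387387/ 40280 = 9.62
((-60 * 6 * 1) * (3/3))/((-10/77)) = 2772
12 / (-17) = -12 / 17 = -0.71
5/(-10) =-1/2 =-0.50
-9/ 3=-3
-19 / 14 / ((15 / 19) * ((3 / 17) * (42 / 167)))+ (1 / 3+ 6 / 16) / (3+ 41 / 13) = -32698667 / 846720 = -38.62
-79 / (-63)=79 / 63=1.25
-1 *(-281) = 281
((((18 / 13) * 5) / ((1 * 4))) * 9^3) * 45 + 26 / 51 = 75288151 / 1326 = 56778.39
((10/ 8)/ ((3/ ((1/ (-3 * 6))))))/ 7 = -0.00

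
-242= -242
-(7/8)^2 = -49/64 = -0.77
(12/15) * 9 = 36/5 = 7.20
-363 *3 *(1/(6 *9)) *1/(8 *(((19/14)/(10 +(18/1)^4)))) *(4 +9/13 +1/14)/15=-1835627717/29640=-61930.76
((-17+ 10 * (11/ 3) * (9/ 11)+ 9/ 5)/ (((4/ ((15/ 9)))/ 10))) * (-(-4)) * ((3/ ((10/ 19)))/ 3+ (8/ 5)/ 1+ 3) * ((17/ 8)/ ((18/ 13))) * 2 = 531505/ 108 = 4921.34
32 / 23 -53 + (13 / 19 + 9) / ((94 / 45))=-964771 / 20539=-46.97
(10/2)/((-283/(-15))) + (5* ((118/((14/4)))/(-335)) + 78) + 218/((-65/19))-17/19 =2154537074/163917845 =13.14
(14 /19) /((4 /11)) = 77 /38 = 2.03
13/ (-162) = -0.08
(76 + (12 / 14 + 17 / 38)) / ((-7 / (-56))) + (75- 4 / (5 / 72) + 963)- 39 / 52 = 4250909 / 2660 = 1598.09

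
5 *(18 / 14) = 45 / 7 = 6.43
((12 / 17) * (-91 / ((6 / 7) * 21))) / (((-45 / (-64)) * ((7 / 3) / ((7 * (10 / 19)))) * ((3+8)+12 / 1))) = -23296 / 66861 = -0.35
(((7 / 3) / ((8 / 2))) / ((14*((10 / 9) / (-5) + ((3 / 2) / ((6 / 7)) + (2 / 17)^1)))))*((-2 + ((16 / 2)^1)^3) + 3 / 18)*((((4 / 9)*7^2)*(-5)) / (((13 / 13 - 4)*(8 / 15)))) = 63745325 / 72504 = 879.20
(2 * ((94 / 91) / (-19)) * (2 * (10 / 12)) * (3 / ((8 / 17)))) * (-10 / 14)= 19975 / 24206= 0.83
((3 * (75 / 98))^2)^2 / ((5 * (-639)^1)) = -56953125 / 6548813936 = -0.01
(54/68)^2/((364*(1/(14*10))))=3645/15028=0.24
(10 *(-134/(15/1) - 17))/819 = -778/2457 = -0.32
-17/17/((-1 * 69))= 0.01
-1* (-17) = 17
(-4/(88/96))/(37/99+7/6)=-864/305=-2.83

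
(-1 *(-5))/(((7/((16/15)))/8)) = 128/21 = 6.10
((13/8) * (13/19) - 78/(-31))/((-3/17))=-290615/14136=-20.56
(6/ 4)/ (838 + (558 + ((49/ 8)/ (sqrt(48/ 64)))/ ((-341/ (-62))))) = 3040488/ 2829678431- 1617 * sqrt(3)/ 2829678431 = 0.00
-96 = -96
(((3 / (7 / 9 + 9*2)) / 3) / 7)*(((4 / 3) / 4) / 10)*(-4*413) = -354 / 845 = -0.42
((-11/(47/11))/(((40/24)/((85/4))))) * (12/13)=-18513/611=-30.30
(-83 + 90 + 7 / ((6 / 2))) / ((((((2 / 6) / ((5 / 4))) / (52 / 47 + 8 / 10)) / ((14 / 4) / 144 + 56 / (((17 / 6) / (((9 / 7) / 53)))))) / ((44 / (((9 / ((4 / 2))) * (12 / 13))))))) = 3663904244 / 10290321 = 356.05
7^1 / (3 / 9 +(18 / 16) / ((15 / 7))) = 840 / 103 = 8.16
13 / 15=0.87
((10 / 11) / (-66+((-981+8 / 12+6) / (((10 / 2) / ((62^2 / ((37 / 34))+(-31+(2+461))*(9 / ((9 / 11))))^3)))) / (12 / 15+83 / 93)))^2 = 29019930610225 / 150472054433701397625984515875771359917521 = 0.00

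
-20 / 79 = -0.25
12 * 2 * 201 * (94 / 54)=25192 / 3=8397.33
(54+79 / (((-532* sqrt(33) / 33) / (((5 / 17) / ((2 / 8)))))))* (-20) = -1080+7900* sqrt(33) / 2261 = -1059.93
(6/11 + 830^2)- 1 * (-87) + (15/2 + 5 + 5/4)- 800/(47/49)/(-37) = 52721347923/76516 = 689023.84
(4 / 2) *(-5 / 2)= -5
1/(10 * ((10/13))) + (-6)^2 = 3613/100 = 36.13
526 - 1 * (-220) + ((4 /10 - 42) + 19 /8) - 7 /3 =84533 /120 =704.44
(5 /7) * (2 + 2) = 20 /7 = 2.86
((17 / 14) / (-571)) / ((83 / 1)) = -17 / 663502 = -0.00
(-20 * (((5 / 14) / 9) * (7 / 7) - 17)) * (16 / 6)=170960 / 189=904.55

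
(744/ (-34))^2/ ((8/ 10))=172980/ 289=598.55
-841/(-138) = 841/138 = 6.09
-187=-187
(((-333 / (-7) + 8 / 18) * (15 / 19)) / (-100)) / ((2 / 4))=-605 / 798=-0.76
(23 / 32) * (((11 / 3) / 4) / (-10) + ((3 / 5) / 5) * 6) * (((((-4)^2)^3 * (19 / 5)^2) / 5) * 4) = 200334784 / 9375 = 21369.04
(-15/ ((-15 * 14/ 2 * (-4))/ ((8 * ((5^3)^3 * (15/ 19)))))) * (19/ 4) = -2092633.93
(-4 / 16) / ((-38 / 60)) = 15 / 38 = 0.39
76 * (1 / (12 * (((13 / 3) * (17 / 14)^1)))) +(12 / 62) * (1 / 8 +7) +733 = 20157907 / 27404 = 735.58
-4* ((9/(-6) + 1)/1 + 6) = -22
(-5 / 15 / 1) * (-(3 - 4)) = -1 / 3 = -0.33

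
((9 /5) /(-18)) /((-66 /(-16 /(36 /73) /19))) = -73 /28215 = -0.00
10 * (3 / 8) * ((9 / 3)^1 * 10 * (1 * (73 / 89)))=16425 / 178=92.28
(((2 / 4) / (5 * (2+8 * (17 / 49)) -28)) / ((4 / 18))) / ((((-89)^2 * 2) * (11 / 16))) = -441 / 8800231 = -0.00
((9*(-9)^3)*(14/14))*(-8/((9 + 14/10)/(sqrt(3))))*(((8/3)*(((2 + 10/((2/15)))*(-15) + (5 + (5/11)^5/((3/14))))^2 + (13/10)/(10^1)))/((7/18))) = 77150264448117917119176*sqrt(3)/1685932599065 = 79260688069.99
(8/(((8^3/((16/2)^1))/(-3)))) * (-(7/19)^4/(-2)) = -7203/2085136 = -0.00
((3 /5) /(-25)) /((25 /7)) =-21 /3125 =-0.01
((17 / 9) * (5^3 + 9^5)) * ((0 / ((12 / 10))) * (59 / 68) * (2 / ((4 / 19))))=0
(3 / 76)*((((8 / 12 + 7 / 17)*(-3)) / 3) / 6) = -55 / 7752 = -0.01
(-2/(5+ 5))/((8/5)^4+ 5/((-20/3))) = -500/14509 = -0.03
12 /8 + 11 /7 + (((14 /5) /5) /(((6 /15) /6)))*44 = 26087 /70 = 372.67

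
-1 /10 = -0.10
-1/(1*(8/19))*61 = -144.88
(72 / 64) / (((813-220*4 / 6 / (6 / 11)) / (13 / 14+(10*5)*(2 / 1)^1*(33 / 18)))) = 208953 / 548464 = 0.38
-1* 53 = -53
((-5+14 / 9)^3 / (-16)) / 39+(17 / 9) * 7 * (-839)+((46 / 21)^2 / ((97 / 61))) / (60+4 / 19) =-263836273628995 / 23783327568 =-11093.33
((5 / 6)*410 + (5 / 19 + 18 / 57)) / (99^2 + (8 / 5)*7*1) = 97540 / 2796477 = 0.03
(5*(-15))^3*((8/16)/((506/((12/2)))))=-1265625/506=-2501.24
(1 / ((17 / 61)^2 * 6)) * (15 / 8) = 18605 / 4624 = 4.02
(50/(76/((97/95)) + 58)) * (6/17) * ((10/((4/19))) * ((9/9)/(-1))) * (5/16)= -1151875/582352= -1.98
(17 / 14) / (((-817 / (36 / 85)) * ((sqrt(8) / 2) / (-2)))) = 0.00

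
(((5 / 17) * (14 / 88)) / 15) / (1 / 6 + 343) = 7 / 770066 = 0.00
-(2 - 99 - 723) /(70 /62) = 5084 /7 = 726.29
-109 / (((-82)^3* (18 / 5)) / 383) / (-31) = -208735 / 307663344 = -0.00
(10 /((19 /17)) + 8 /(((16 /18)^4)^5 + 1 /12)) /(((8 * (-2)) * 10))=-4432390799126247310039 /13169646580598473539920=-0.34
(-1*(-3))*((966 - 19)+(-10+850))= 5361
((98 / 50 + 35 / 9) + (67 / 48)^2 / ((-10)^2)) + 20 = 1986691 / 76800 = 25.87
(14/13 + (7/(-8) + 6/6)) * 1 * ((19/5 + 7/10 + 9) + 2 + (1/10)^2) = 7755/416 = 18.64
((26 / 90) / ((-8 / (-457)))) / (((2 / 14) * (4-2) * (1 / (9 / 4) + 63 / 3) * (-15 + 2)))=-3199 / 15440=-0.21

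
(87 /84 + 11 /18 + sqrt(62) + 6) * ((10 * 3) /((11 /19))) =183065 /462 + 570 * sqrt(62) /11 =804.26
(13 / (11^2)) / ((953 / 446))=5798 / 115313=0.05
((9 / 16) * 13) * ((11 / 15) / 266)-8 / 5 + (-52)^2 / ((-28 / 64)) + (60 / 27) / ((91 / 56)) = -6180.78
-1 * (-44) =44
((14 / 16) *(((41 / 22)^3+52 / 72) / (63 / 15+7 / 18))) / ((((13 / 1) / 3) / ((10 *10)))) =258562875 / 8167016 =31.66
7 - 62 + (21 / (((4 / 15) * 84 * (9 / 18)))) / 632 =-278065 / 5056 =-55.00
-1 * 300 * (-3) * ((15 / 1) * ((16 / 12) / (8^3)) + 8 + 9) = 15335.16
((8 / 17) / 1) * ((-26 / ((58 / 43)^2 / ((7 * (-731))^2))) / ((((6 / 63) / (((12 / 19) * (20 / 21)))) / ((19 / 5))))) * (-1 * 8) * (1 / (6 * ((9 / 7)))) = 33171887641984 / 7569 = 4382598446.56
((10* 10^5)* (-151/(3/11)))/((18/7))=-5813500000/27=-215314814.81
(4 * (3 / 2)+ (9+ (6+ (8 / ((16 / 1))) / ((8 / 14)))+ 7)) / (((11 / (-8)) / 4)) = -84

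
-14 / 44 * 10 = -35 / 11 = -3.18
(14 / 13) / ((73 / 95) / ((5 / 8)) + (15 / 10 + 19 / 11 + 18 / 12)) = 36575 / 202306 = 0.18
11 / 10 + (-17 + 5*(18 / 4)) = 33 / 5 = 6.60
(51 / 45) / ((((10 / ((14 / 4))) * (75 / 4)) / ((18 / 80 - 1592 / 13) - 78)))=-12390637 / 2925000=-4.24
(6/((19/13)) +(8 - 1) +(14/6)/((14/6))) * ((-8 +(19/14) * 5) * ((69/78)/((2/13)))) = -44965/532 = -84.52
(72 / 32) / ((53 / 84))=189 / 53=3.57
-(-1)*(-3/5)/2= -3/10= -0.30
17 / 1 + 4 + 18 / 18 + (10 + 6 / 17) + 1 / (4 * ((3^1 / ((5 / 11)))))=72685 / 2244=32.39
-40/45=-8/9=-0.89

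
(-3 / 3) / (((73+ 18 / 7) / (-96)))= 672 / 529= 1.27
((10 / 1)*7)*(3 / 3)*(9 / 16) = 315 / 8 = 39.38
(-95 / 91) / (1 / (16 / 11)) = -1520 / 1001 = -1.52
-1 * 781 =-781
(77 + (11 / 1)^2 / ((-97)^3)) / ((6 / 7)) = 245964950 / 2738019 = 89.83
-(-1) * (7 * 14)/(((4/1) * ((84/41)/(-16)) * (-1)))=574/3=191.33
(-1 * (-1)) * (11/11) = 1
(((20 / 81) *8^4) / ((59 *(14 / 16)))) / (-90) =-65536 / 301077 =-0.22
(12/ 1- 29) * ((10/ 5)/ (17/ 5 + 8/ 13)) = -2210/ 261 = -8.47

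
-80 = -80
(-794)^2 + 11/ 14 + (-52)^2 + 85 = 8865161/ 14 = 633225.79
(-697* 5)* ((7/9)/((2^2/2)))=-24395/18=-1355.28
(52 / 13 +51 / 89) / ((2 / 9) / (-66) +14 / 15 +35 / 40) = 4835160 / 1908427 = 2.53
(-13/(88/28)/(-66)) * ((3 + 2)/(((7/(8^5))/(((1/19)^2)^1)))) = 532480/131043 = 4.06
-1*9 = -9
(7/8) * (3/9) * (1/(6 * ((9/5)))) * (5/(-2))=-175/2592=-0.07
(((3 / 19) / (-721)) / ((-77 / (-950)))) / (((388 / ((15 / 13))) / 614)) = -345375 / 70006937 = -0.00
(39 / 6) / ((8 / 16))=13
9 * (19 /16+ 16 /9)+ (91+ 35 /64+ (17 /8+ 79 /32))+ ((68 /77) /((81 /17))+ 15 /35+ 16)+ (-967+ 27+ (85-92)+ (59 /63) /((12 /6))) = -322164383 /399168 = -807.09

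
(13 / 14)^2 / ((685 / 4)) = 169 / 33565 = 0.01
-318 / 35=-9.09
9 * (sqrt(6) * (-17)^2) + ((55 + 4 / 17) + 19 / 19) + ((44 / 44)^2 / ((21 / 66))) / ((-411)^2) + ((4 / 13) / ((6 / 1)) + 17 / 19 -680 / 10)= -53715715789 / 4965094953 + 2601 * sqrt(6)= 6360.30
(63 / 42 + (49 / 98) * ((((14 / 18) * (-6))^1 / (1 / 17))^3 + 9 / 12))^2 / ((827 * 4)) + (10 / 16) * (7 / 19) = 55249557971588251 / 2932422912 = 18840924.26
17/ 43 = 0.40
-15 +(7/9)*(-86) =-737/9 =-81.89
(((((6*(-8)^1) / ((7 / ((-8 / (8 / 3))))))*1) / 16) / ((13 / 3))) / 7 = 27 / 637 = 0.04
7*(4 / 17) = 28 / 17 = 1.65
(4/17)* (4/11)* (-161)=-2576/187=-13.78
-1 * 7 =-7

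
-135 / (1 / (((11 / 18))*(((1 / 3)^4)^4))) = -55 / 28697814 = -0.00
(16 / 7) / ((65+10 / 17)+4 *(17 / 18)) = 2448 / 74291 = 0.03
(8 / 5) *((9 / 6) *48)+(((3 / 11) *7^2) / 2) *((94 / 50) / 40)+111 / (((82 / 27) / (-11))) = -258443331 / 902000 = -286.52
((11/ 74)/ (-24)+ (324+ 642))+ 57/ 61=104753137/ 108336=966.93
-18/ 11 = -1.64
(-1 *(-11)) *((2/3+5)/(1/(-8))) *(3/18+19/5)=-89012/45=-1978.04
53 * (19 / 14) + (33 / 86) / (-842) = 36459211 / 506884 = 71.93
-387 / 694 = -0.56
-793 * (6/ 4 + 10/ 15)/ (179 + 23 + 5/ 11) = -113399/ 13362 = -8.49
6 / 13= 0.46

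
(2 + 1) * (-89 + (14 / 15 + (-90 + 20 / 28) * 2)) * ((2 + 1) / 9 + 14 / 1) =-1203871 / 105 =-11465.44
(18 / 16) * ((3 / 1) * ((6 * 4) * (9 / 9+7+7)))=1215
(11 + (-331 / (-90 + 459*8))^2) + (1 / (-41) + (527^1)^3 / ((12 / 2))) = 12832634078020163 / 526059684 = 24393874.82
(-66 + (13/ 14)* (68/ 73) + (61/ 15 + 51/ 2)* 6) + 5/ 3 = 873286/ 7665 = 113.93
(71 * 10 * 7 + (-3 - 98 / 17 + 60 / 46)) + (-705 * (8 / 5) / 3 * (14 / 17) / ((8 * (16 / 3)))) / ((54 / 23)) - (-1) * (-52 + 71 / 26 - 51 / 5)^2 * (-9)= -6391919602949 / 237884400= -26869.86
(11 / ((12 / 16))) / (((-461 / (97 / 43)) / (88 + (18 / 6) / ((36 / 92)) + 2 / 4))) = -1231318 / 178407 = -6.90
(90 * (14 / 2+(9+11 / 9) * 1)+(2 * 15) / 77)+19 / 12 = 1551.97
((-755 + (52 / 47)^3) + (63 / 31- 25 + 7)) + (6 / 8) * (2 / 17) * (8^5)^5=182387974990562765065911064092 / 54714721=3333435164378573091251.09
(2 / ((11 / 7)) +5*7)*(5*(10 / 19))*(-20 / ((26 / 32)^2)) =-5376000 / 1859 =-2891.88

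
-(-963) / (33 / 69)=22149 / 11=2013.55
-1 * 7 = -7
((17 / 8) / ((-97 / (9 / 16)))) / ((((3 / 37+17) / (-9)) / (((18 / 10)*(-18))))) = -4126869 / 19617280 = -0.21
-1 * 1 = -1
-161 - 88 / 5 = -893 / 5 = -178.60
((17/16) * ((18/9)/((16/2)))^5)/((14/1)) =17/229376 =0.00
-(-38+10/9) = 332/9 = 36.89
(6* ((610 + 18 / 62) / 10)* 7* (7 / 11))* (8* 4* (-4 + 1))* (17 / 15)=-1512914592 / 8525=-177467.99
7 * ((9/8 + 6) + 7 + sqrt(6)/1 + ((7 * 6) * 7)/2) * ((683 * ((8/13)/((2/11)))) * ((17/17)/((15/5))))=210364 * sqrt(6)/39 + 67789799/78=882312.41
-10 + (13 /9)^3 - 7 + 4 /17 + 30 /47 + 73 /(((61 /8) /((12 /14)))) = -1220345990 /248715117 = -4.91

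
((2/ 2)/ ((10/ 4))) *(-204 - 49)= -506/ 5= -101.20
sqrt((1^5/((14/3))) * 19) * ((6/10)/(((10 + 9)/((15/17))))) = 9 * sqrt(798)/4522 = 0.06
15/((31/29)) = 435/31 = 14.03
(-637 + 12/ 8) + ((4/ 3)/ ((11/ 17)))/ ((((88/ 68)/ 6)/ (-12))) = -750.14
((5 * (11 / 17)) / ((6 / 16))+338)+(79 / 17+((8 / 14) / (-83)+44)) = 11712175 / 29631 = 395.27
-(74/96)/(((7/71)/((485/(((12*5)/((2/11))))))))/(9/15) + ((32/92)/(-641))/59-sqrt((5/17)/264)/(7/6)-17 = -2092020275651/57868515936-sqrt(5610)/2618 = -36.18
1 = 1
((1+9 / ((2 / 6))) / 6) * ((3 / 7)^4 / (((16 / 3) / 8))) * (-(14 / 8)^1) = -81 / 196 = -0.41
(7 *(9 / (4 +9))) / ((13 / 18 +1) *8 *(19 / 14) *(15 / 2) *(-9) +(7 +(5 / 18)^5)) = -0.00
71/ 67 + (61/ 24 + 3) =10615/ 1608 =6.60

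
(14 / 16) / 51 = 7 / 408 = 0.02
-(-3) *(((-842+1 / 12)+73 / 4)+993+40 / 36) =1534 / 3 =511.33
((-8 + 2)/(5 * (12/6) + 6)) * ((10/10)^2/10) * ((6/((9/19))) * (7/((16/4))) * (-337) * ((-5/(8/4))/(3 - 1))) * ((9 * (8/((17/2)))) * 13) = -5244057/136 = -38559.24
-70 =-70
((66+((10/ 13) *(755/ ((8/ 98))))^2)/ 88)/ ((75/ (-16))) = -34215795241/ 278850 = -122703.23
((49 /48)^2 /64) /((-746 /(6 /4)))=-2401 /73334784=-0.00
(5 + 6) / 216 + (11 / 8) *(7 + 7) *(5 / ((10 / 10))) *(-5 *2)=-207889 / 216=-962.45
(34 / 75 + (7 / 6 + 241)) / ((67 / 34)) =206227 / 1675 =123.12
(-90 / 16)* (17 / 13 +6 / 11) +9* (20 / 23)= -68355 / 26312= -2.60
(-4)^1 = -4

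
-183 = -183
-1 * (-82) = 82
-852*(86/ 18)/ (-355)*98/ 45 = 16856/ 675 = 24.97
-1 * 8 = -8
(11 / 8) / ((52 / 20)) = 55 / 104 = 0.53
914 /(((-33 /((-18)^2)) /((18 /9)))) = -197424 /11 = -17947.64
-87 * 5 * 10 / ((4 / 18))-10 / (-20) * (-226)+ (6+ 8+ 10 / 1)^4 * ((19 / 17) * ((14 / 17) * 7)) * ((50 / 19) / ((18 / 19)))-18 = 1710324166 / 289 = 5918076.70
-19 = -19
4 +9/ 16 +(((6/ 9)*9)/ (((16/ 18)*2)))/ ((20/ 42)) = 233/ 20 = 11.65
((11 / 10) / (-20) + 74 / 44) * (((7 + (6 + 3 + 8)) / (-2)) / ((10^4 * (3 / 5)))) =-3579 / 1100000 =-0.00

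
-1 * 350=-350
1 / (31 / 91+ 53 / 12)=1092 / 5195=0.21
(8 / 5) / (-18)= -0.09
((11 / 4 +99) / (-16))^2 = 165649 / 4096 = 40.44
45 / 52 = 0.87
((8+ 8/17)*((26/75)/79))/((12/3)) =312/33575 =0.01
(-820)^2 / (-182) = -336200 / 91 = -3694.51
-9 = -9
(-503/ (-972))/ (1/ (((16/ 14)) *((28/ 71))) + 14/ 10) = 20120/ 140697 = 0.14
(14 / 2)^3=343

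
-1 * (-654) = 654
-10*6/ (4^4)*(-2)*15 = 7.03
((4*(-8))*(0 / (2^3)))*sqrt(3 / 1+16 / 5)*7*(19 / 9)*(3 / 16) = 0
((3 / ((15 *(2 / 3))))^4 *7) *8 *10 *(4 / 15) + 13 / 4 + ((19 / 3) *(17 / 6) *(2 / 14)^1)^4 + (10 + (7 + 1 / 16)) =5096602835003 / 78764805000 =64.71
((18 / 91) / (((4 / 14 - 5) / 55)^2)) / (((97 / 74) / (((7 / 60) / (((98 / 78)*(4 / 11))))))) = 2035 / 388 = 5.24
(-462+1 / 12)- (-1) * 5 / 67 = -371321 / 804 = -461.84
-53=-53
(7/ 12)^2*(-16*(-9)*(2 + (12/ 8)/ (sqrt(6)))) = 49*sqrt(6)/ 4 + 98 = 128.01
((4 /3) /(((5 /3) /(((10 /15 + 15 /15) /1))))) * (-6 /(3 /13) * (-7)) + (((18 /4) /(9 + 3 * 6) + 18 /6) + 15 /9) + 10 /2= 505 /2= 252.50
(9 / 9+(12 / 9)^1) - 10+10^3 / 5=577 / 3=192.33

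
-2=-2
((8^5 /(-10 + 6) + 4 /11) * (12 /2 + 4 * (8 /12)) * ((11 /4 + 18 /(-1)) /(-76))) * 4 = -11909274 /209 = -56982.17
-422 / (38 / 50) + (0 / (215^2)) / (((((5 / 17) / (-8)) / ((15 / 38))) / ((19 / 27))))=-10550 / 19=-555.26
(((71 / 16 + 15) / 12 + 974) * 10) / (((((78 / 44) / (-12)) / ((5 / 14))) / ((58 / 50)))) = -59754761 / 2184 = -27360.24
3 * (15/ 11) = 45/ 11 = 4.09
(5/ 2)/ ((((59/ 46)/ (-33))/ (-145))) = 550275/ 59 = 9326.69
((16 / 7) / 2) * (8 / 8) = 8 / 7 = 1.14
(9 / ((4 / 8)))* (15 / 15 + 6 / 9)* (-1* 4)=-120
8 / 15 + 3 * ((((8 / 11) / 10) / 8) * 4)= 106 / 165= 0.64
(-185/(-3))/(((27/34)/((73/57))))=459170/4617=99.45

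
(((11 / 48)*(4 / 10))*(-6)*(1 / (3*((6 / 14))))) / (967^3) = -77 / 162761591340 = -0.00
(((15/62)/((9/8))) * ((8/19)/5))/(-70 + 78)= 4/1767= 0.00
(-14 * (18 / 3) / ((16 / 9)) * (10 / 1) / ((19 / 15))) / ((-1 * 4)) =14175 / 152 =93.26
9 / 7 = 1.29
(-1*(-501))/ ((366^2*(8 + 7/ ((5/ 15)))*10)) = 0.00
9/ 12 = 3/ 4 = 0.75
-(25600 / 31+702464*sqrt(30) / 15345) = -25600 / 31 - 702464*sqrt(30) / 15345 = -1076.54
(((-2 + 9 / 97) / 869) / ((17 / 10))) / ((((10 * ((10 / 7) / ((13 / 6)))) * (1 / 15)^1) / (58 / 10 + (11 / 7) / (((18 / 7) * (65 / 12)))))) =-298627 / 17195772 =-0.02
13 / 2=6.50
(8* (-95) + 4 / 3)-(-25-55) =-2036 / 3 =-678.67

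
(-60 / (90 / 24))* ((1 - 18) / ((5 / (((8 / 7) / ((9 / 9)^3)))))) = 2176 / 35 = 62.17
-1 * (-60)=60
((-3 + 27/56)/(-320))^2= 19881/321126400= 0.00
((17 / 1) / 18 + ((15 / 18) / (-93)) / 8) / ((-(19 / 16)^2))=-67376 / 100719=-0.67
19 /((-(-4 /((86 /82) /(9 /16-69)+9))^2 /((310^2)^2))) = -71374177272081935275 /80622441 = -885289212120.01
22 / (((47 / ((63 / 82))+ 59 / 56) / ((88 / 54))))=54208 / 94089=0.58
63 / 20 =3.15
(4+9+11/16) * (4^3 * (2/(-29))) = -60.41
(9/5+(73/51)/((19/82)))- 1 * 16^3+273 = -18483784/4845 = -3815.02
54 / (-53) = -54 / 53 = -1.02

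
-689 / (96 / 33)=-7579 / 32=-236.84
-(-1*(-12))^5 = -248832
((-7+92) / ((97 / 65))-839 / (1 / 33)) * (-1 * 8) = 21440912 / 97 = 221040.33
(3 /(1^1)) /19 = 3 /19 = 0.16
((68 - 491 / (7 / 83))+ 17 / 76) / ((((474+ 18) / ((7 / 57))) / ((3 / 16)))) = -1020311 / 3789056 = -0.27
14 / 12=7 / 6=1.17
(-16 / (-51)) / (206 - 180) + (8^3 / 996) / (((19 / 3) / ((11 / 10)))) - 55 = -286996693 / 5227755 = -54.90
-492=-492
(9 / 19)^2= 81 / 361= 0.22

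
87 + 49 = 136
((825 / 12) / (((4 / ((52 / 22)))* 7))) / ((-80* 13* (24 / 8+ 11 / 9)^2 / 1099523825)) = -23437218375 / 68096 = -344179.08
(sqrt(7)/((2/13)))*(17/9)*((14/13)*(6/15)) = 238*sqrt(7)/45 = 13.99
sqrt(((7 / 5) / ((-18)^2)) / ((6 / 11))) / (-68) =-sqrt(2310) / 36720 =-0.00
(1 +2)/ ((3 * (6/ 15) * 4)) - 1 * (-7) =61/ 8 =7.62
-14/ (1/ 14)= -196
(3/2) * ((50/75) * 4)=4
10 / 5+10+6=18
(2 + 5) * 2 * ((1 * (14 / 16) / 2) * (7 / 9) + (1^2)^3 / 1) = 1351 / 72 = 18.76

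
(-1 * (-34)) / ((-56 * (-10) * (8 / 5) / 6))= 51 / 224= 0.23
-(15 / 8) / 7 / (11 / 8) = -15 / 77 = -0.19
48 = 48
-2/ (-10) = 1/ 5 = 0.20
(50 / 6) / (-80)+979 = 46987 / 48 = 978.90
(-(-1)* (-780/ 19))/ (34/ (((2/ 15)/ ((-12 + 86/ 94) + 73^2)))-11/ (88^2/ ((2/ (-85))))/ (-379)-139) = -415712668800/ 13730593276062947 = -0.00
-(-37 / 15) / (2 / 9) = 111 / 10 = 11.10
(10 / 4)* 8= 20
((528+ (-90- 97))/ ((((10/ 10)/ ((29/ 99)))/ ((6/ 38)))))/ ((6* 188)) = 899/ 64296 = 0.01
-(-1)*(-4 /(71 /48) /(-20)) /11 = 48 /3905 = 0.01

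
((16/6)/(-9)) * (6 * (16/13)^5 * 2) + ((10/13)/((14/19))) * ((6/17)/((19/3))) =-3969842998/397654803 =-9.98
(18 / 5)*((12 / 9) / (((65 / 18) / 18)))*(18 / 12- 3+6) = 34992 / 325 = 107.67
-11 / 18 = -0.61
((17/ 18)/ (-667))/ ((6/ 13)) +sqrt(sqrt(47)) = -221/ 72036 +47^(1/ 4) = 2.62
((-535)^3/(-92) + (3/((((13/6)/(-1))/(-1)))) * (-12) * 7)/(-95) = -17519.41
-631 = -631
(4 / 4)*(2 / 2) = 1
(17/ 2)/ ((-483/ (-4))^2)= 136/ 233289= 0.00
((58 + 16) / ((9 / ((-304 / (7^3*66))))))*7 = -11248 / 14553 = -0.77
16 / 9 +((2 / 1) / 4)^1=41 / 18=2.28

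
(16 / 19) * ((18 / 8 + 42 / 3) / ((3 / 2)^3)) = 2080 / 513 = 4.05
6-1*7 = -1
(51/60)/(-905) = -17/18100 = -0.00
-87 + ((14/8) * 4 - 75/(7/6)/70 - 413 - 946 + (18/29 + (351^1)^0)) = -2043821/1421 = -1438.30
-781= -781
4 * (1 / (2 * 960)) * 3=1 / 160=0.01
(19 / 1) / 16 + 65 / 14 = 653 / 112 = 5.83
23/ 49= 0.47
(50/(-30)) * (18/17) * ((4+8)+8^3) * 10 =-157200/17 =-9247.06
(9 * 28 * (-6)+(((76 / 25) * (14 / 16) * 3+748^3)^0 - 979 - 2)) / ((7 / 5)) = -1780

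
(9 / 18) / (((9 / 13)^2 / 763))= 128947 / 162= 795.97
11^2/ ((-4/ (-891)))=107811/ 4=26952.75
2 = 2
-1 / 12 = -0.08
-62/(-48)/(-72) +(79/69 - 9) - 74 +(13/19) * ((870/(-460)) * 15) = -76483019/755136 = -101.28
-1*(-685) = 685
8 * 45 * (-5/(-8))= 225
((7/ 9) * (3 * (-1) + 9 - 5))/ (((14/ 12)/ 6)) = 4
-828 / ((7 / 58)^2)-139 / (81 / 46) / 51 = -11506767658 / 202419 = -56846.28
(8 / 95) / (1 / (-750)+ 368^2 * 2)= 0.00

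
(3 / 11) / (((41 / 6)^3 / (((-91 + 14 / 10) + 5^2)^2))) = 67605192 / 18953275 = 3.57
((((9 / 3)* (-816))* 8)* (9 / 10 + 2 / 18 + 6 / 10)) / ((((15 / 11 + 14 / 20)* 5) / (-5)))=3470720 / 227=15289.52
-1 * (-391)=391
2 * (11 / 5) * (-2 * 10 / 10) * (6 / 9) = -88 / 15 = -5.87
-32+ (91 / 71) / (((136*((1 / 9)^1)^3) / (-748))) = -5170.94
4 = 4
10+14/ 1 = 24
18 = 18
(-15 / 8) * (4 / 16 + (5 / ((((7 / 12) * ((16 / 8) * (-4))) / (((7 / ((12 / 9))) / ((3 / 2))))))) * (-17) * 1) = -120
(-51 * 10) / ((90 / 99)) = -561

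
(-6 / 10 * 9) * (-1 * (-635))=-3429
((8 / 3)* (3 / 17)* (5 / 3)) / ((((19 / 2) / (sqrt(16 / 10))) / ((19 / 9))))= 32* sqrt(10) / 459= 0.22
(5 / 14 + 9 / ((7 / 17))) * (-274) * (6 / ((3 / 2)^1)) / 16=-42607 / 28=-1521.68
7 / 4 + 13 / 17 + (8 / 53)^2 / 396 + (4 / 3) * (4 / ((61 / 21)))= 5018774645 / 1153521468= 4.35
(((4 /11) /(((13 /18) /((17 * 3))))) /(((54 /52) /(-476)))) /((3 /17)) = -2201024 /33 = -66697.70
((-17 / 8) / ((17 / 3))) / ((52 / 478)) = -717 / 208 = -3.45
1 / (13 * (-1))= -1 / 13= -0.08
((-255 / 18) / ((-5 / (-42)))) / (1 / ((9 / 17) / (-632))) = 63 / 632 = 0.10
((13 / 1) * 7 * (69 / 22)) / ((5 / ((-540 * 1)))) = -30824.18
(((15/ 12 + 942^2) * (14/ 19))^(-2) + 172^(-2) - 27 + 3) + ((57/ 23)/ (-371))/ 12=-534320946687547964546969/ 22262887762795984231984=-24.00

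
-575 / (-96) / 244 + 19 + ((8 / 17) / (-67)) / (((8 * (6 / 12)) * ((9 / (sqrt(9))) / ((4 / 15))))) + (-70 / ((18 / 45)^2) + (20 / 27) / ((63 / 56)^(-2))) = -167098350229 / 400199040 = -417.54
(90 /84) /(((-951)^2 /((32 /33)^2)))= 2560 /2298082941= 0.00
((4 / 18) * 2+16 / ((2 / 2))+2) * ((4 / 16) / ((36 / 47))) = 3901 / 648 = 6.02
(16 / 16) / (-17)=-1 / 17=-0.06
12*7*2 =168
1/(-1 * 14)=-1/14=-0.07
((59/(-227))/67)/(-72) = 59/1095048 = 0.00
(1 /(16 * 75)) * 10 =1 /120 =0.01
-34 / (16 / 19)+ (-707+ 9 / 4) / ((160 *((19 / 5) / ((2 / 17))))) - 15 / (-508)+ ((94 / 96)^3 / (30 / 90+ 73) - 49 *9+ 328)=-51056631023597 / 332683591680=-153.47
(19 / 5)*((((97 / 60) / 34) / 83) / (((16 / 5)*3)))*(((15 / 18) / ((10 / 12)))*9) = 1843 / 903040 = 0.00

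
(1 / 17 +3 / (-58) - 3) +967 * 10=9531669 / 986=9667.01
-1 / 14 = -0.07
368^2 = 135424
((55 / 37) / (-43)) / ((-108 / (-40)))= -550 / 42957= -0.01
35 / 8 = 4.38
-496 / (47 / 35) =-17360 / 47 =-369.36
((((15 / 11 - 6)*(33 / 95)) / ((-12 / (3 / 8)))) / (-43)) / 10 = -153 / 1307200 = -0.00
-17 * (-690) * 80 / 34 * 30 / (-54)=-46000 / 3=-15333.33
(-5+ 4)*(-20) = 20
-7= -7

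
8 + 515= 523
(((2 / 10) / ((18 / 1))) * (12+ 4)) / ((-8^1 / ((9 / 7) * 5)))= -1 / 7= -0.14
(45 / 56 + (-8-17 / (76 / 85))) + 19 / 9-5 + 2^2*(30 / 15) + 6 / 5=-952739 / 47880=-19.90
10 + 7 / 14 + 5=31 / 2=15.50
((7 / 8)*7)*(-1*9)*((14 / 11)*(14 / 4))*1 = -21609 / 88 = -245.56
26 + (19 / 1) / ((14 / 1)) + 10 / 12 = 592 / 21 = 28.19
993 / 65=15.28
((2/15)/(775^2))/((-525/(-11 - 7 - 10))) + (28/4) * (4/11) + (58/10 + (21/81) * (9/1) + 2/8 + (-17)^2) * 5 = 44283105234727/29730937500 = 1489.46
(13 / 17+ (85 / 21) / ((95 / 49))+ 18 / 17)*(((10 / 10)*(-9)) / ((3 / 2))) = -23.47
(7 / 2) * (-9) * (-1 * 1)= 63 / 2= 31.50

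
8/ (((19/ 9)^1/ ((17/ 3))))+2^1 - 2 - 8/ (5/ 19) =-848/ 95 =-8.93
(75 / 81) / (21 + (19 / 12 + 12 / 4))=100 / 2763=0.04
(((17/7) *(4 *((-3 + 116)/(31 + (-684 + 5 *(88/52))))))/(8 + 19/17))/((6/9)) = -849082/3030405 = -0.28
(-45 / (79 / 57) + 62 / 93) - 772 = -190501 / 237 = -803.80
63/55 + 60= 3363/55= 61.15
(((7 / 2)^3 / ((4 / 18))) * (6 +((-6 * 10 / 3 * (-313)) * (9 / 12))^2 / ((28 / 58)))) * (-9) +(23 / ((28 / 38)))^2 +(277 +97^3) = -124320120108777 / 1568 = -79285790885.70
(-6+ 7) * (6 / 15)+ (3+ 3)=32 / 5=6.40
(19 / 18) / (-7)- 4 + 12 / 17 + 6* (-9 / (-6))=11899 / 2142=5.56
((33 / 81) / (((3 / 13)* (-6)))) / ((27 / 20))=-1430 / 6561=-0.22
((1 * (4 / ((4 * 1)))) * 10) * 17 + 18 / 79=13448 / 79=170.23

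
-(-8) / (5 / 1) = 1.60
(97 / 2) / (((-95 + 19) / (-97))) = 9409 / 152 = 61.90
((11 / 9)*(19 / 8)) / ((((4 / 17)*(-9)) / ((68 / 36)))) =-60401 / 23328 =-2.59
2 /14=1 /7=0.14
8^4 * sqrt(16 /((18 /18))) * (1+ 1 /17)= 294912 /17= 17347.76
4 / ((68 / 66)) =66 / 17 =3.88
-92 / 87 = -1.06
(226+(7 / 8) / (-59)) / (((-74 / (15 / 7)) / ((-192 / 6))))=3199950 / 15281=209.41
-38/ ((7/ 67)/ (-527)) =1341742/ 7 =191677.43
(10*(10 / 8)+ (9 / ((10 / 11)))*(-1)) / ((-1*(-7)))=0.37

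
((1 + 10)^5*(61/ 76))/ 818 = 9824111/ 62168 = 158.03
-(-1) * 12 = 12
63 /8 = 7.88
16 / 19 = 0.84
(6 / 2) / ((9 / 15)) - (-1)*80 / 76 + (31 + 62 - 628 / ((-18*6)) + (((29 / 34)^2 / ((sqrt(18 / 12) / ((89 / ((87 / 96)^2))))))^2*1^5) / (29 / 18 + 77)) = 9553493818691 / 60627476295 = 157.58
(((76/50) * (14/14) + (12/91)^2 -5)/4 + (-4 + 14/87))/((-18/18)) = 338951089/72044700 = 4.70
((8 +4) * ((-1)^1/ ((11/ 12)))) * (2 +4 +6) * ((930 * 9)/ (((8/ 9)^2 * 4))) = -9152595/ 22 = -416027.05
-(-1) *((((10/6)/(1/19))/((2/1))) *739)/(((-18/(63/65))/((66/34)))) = -1081157/884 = -1223.03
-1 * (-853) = 853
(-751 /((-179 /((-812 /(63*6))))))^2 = 1897299364 /23357889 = 81.23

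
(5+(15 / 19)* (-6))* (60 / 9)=1.75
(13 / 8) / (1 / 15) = 195 / 8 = 24.38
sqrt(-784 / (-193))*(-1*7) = -196*sqrt(193) / 193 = -14.11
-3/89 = -0.03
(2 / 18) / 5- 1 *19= -854 / 45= -18.98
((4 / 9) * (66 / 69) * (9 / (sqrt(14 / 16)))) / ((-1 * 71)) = -176 * sqrt(14) / 11431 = -0.06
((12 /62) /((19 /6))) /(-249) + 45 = 2199903 /48887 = 45.00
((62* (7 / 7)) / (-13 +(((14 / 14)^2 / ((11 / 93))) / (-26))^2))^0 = 1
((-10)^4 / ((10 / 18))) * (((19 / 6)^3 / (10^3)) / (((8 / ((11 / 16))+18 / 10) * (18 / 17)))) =6413165 / 159624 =40.18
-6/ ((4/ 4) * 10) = -3/ 5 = -0.60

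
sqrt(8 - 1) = sqrt(7) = 2.65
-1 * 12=-12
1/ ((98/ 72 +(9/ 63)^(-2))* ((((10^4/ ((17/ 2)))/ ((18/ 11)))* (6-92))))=-1377/ 4287745000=-0.00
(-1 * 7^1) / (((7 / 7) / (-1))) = 7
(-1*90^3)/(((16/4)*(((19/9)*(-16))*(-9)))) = -91125/152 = -599.51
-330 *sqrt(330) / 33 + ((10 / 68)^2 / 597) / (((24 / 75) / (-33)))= -10 *sqrt(330)-6875 / 1840352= -181.66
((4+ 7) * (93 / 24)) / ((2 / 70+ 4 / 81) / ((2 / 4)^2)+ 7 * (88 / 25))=4833675 / 2829536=1.71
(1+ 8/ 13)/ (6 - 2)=21/ 52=0.40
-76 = -76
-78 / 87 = -26 / 29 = -0.90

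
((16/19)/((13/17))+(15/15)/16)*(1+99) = 114975/988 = 116.37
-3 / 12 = -1 / 4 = -0.25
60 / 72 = 5 / 6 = 0.83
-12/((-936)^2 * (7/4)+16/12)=-9/1149877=-0.00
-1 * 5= -5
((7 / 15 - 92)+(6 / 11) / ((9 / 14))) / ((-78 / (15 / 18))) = 1151 / 1188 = 0.97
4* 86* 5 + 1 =1721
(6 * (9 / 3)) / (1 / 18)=324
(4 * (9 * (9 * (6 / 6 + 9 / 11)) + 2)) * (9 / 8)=7389 / 11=671.73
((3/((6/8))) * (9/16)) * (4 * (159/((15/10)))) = 954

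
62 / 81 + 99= 8081 / 81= 99.77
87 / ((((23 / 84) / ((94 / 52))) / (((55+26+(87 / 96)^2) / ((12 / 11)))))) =43079.73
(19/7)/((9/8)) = 152/63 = 2.41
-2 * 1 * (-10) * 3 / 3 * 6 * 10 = 1200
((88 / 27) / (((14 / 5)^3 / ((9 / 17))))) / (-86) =-1375 / 1504398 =-0.00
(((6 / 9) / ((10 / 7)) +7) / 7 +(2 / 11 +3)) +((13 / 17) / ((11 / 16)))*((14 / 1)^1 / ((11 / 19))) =961007 / 30855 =31.15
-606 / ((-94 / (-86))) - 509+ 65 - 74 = -50404 / 47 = -1072.43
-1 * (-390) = 390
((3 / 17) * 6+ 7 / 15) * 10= 778 / 51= 15.25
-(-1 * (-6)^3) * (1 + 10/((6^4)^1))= -653/3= -217.67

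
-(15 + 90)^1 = -105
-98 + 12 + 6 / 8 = -341 / 4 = -85.25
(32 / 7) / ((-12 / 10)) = -80 / 21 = -3.81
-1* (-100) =100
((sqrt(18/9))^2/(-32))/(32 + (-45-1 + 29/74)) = 37/8056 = 0.00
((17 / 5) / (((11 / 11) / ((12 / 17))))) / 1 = 12 / 5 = 2.40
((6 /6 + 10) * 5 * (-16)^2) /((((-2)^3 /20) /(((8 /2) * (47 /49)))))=-6617600 /49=-135053.06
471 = 471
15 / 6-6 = -7 / 2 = -3.50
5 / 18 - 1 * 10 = -175 / 18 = -9.72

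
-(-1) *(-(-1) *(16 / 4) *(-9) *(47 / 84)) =-141 / 7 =-20.14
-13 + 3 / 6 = -12.50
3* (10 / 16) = 15 / 8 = 1.88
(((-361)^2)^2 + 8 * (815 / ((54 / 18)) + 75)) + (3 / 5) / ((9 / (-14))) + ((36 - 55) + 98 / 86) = 3651466646041 / 215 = 16983565795.54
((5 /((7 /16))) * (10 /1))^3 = 512000000 /343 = 1492711.37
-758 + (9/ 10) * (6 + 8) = -3727/ 5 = -745.40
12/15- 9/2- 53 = -567/10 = -56.70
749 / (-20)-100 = -2749 / 20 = -137.45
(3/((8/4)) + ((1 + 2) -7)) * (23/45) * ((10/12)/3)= -115/324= -0.35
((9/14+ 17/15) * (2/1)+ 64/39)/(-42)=-2363/19110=-0.12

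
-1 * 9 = -9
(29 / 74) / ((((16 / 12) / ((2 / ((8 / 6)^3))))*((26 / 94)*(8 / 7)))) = 772821 / 985088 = 0.78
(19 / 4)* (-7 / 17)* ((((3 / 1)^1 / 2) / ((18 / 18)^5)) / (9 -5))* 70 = -13965 / 272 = -51.34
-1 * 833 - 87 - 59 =-979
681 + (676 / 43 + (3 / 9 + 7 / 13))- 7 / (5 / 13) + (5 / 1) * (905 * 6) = 233349458 / 8385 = 27829.39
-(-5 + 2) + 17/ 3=8.67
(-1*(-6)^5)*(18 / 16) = 8748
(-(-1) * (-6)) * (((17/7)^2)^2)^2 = -41854544646/5764801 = -7260.36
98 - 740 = -642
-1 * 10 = -10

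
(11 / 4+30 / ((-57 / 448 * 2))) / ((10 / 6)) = -26253 / 380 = -69.09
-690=-690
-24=-24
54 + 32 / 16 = 56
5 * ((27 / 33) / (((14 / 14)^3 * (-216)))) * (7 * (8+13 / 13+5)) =-245 / 132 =-1.86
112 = 112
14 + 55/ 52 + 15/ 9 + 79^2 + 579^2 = 53273801/ 156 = 341498.72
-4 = -4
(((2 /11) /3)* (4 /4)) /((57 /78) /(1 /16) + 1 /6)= 52 /10175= 0.01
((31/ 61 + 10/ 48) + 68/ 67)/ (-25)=-33967/ 490440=-0.07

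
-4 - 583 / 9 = -619 / 9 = -68.78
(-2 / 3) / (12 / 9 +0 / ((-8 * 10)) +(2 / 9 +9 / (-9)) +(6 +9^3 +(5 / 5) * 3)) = -6 / 6647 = -0.00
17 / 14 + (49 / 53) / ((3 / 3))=1587 / 742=2.14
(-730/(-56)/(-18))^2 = 133225/254016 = 0.52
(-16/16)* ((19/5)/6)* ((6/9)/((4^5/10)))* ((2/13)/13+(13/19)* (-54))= 14825/97344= 0.15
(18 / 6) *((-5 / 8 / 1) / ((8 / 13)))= -195 / 64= -3.05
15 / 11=1.36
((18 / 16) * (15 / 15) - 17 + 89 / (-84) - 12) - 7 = -35.93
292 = 292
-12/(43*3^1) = -4/43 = -0.09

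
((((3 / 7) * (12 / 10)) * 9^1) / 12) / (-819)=-3 / 6370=-0.00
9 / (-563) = -9 / 563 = -0.02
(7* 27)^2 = 35721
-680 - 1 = -681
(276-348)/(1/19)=-1368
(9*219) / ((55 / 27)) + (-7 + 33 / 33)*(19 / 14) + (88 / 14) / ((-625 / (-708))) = 6645096 / 6875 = 966.56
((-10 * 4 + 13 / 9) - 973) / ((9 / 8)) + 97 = -64975 / 81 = -802.16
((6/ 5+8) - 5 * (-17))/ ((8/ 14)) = 3297/ 20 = 164.85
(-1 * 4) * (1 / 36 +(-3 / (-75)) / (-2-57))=-1439 / 13275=-0.11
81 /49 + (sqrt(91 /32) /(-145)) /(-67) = sqrt(182) /77720 + 81 /49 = 1.65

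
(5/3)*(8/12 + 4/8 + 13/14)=220/63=3.49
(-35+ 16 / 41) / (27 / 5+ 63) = -2365 / 4674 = -0.51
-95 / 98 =-0.97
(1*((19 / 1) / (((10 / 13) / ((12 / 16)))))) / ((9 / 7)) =1729 / 120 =14.41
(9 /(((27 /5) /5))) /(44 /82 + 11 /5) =5125 /1683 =3.05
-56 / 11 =-5.09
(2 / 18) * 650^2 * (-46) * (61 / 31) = -1185535000 / 279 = -4249229.39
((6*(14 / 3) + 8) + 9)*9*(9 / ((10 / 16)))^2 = 419904 / 5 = 83980.80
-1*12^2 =-144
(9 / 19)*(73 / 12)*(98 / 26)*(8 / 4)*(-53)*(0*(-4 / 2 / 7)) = 0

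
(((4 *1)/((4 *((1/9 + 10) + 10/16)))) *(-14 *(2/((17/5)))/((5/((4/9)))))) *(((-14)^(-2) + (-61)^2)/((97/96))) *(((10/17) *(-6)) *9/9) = 7907512320/8922739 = 886.22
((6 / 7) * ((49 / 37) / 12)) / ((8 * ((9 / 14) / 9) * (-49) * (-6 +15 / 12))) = 1 / 1406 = 0.00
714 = 714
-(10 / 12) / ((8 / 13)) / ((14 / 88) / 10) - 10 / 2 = -3785 / 42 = -90.12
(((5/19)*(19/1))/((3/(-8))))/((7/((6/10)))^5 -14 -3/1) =-405/6564718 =-0.00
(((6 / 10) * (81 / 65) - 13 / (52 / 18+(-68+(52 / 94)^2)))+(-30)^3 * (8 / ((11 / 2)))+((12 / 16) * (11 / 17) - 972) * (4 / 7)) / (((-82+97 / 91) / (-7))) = -10187179701841471 / 2957402615750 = -3444.64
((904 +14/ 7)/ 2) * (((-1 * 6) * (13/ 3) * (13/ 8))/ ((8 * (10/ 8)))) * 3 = -229671/ 40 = -5741.78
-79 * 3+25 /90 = -4261 /18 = -236.72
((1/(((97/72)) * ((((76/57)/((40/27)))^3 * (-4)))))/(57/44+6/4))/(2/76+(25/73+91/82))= -1525700/24773121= -0.06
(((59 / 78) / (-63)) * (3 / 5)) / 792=-59 / 6486480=-0.00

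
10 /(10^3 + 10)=1 /101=0.01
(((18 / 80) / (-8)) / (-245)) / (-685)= -0.00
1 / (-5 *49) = -1 / 245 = -0.00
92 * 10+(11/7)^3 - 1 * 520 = 138531/343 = 403.88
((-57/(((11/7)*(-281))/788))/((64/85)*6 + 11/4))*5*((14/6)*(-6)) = -1069000800/1091123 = -979.73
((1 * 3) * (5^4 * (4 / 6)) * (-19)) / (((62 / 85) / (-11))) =11103125 / 31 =358165.32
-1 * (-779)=779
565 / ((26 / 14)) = 304.23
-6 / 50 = -3 / 25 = -0.12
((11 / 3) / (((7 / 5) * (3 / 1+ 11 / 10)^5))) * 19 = 104500000 / 2432980221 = 0.04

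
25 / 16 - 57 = -887 / 16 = -55.44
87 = 87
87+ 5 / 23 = 2006 / 23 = 87.22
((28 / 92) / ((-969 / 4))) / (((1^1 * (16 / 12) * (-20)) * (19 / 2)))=7 / 1411510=0.00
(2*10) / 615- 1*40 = -4916 / 123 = -39.97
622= 622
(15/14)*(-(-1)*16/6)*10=200/7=28.57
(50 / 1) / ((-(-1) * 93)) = 50 / 93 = 0.54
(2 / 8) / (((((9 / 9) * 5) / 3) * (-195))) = -1 / 1300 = -0.00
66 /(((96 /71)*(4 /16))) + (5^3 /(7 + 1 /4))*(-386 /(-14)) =670.62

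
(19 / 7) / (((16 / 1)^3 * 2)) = 19 / 57344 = 0.00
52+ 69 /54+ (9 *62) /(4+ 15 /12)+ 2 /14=20123 /126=159.71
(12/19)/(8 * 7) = 3/266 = 0.01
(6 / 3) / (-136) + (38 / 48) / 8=0.08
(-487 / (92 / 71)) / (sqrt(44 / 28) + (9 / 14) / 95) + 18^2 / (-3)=-2184401975 * sqrt(77) / 63931237 - 13602203847 / 127862474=-406.20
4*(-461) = -1844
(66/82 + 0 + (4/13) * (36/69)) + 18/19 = 445527/232921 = 1.91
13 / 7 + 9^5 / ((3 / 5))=688918 / 7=98416.86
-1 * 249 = -249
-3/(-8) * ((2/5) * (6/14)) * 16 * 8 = 288/35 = 8.23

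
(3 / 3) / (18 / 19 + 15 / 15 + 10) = 19 / 227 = 0.08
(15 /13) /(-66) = -5 /286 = -0.02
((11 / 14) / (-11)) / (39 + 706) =-1 / 10430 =-0.00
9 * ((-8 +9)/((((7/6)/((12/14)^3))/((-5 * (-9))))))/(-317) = -524880/761117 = -0.69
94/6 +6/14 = 338/21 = 16.10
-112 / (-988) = 28 / 247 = 0.11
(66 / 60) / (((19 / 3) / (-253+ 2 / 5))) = -41679 / 950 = -43.87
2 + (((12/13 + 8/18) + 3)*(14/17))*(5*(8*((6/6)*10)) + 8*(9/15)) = 14499586/9945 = 1457.98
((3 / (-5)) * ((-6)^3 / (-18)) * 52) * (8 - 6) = -3744 / 5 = -748.80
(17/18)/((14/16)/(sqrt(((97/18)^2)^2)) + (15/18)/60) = 21.46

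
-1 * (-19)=19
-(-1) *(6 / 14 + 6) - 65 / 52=145 / 28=5.18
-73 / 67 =-1.09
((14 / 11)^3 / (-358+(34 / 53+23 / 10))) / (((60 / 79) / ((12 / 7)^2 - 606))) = 4.61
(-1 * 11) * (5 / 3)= -18.33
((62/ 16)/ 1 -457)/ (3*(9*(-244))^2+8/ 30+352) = -54375/ 1736112032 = -0.00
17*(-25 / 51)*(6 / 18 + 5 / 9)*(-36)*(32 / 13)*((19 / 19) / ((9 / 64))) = 1638400 / 351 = 4667.81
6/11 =0.55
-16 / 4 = -4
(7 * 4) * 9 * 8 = 2016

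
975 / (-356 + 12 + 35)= -325 / 103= -3.16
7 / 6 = 1.17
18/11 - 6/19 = 276/209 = 1.32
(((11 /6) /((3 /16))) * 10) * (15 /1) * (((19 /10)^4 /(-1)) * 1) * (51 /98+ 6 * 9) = -2553118711 /2450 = -1042089.27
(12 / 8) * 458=687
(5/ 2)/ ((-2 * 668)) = -5/ 2672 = -0.00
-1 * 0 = 0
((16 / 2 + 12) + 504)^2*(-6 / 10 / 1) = -823728 / 5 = -164745.60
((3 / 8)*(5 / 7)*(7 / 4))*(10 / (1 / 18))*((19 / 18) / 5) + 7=397 / 16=24.81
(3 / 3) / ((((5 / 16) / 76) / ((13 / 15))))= 15808 / 75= 210.77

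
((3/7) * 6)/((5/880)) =3168/7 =452.57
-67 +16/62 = -2069/31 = -66.74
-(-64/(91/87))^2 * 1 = -31002624/8281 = -3743.83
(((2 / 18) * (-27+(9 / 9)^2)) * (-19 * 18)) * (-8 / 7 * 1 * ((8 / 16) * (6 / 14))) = -11856 / 49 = -241.96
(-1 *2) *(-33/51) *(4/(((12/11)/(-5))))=-1210/51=-23.73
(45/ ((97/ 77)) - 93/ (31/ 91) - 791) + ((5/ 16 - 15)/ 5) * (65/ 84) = -1030.55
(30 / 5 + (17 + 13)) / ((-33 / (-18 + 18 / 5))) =864 / 55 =15.71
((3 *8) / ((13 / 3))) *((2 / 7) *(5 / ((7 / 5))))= 3600 / 637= 5.65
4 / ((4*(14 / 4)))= 2 / 7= 0.29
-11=-11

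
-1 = -1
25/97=0.26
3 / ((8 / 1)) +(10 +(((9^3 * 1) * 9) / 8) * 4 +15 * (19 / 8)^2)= 216031 / 64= 3375.48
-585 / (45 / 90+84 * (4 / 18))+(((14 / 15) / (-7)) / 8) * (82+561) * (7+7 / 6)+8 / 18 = -108189 / 920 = -117.60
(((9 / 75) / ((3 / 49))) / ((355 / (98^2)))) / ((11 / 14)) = 6588344 / 97625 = 67.49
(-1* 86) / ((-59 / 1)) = 1.46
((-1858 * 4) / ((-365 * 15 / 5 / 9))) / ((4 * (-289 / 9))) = -50166 / 105485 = -0.48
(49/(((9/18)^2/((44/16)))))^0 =1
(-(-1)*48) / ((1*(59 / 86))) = 4128 / 59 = 69.97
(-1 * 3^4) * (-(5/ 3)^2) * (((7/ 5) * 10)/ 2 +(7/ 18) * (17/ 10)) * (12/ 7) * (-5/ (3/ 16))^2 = 6304000/ 3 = 2101333.33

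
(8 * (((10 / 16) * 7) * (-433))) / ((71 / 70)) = -1060850 / 71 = -14941.55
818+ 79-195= 702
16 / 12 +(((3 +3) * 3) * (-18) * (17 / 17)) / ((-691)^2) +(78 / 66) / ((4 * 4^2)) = 1362523967 / 1008439872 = 1.35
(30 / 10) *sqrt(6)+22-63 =-41+3 *sqrt(6) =-33.65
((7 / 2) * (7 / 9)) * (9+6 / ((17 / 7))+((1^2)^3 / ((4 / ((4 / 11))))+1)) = 34.20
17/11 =1.55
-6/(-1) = 6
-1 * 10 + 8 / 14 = -66 / 7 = -9.43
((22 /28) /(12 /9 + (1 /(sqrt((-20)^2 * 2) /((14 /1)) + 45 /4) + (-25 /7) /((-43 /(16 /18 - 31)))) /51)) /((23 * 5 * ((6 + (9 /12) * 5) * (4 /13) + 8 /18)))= 592848005904 * sqrt(2) /2161620161080181537 + 6667813273112343 /4323240322160363074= 0.00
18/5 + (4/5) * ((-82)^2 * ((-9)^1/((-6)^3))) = 3416/15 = 227.73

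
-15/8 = -1.88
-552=-552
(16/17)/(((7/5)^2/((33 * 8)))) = 105600/833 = 126.77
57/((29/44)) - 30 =56.48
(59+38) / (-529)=-97 / 529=-0.18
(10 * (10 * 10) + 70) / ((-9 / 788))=-843160 / 9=-93684.44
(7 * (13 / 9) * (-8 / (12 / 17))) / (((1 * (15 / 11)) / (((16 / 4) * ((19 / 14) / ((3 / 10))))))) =-1520.63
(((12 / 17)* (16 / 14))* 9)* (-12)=-10368 / 119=-87.13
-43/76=-0.57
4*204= 816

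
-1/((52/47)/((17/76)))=-799/3952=-0.20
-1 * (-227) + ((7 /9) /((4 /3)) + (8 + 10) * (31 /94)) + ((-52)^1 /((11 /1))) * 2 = 1390099 /6204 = 224.06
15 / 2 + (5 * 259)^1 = 2605 / 2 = 1302.50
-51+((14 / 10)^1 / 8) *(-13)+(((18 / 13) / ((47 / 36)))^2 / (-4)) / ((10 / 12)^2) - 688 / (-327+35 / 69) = -677711343193 / 13140899200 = -51.57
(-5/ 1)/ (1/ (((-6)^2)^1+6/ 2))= -195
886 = 886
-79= -79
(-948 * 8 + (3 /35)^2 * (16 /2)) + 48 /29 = -269360712 /35525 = -7582.29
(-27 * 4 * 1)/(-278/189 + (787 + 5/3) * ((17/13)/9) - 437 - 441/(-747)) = 847098/2535709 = 0.33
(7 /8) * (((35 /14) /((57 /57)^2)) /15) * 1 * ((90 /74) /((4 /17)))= 1785 /2368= 0.75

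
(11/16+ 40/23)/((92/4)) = 893/8464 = 0.11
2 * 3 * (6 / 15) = 2.40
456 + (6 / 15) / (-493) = 1124038 / 2465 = 456.00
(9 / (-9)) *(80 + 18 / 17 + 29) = -1871 / 17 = -110.06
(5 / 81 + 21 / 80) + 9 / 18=0.82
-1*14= -14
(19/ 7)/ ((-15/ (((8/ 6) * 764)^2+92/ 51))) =-3016546172/ 16065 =-187771.31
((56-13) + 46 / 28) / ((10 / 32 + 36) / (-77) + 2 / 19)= -41800 / 343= -121.87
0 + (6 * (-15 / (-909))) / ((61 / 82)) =820 / 6161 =0.13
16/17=0.94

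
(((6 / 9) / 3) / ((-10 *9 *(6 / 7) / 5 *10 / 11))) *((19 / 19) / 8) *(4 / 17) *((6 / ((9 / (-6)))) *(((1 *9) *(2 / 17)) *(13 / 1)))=1001 / 39015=0.03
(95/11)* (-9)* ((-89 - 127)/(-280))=-59.96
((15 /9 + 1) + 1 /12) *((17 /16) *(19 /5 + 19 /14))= 67507 /4480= 15.07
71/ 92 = 0.77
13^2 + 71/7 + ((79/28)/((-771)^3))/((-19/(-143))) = 6239879784721/34831864836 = 179.14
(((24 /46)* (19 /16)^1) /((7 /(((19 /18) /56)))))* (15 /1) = 1805 /72128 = 0.03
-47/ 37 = -1.27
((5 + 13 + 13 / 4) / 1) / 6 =85 / 24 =3.54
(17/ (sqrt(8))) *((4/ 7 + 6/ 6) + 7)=255 *sqrt(2)/ 7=51.52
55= 55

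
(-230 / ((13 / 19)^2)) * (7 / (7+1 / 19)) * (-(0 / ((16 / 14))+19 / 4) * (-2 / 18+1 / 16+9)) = 135226934045 / 6522048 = 20733.81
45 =45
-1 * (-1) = 1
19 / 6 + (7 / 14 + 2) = 17 / 3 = 5.67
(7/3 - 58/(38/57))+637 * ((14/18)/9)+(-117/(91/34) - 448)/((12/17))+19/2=-406376/567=-716.71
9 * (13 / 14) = 117 / 14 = 8.36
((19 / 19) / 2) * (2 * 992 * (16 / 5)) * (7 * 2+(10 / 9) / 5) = 45147.02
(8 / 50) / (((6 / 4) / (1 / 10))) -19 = -7121 / 375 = -18.99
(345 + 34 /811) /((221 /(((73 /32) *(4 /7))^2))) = 1491208741 /562068416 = 2.65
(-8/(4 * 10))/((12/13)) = -13/60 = -0.22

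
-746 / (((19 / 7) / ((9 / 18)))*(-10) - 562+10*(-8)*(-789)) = -2611 / 218763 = -0.01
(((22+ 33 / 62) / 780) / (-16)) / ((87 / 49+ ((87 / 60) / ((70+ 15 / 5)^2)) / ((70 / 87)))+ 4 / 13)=-14361655 / 16573580592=-0.00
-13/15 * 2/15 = -26/225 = -0.12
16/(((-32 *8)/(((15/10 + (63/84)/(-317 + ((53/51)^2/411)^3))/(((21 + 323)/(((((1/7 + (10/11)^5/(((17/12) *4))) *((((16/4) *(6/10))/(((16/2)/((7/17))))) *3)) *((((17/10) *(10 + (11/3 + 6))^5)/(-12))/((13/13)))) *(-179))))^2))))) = -5389166118211050077161782109104576344532965338188104527/139872846802283732669260650823903365028380672000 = -38529037.20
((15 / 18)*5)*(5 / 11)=125 / 66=1.89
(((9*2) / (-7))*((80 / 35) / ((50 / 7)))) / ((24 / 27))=-0.93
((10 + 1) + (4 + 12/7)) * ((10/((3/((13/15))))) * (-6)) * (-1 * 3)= 6084/7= 869.14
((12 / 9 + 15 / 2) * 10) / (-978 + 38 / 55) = -14575 / 161256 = -0.09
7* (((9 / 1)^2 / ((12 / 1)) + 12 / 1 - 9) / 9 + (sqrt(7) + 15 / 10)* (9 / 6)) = 70 / 3 + 21* sqrt(7) / 2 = 51.11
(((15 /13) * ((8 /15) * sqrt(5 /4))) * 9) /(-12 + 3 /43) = -172 * sqrt(5) /741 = -0.52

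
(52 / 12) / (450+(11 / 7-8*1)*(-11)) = 91 / 10935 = 0.01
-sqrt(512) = -22.63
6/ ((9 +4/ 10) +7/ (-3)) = 45/ 53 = 0.85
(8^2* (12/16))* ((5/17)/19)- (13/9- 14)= 38659/2907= 13.30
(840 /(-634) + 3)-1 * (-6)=2433 /317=7.68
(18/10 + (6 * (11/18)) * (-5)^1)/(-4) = 62/15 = 4.13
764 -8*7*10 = 204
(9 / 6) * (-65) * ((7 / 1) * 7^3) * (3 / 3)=-468195 / 2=-234097.50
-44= -44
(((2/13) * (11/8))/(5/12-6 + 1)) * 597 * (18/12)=-5373/130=-41.33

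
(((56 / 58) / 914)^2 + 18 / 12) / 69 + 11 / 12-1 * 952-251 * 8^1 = -2959.06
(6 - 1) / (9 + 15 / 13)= 65 / 132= 0.49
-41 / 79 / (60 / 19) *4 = -779 / 1185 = -0.66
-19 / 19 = -1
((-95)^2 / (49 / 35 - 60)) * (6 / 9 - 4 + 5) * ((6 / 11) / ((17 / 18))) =-8122500 / 54791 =-148.25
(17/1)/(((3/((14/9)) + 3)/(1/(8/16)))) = 476/69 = 6.90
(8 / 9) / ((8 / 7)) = 7 / 9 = 0.78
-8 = -8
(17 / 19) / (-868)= -17 / 16492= -0.00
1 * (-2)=-2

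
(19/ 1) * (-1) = -19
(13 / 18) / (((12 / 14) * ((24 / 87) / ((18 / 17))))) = 2639 / 816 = 3.23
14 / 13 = 1.08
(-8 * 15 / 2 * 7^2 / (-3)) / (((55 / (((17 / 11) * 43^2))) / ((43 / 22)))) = 132458662 / 1331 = 99518.15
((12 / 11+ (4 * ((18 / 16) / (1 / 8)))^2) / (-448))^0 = 1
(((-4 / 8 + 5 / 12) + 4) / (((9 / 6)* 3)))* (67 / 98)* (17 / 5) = 53533 / 26460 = 2.02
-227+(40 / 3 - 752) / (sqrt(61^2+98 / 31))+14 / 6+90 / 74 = -235.55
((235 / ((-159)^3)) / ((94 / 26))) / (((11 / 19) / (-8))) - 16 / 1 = -707453624 / 44216469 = -16.00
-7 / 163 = -0.04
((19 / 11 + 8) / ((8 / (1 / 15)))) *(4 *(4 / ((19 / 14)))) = 2996 / 3135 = 0.96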